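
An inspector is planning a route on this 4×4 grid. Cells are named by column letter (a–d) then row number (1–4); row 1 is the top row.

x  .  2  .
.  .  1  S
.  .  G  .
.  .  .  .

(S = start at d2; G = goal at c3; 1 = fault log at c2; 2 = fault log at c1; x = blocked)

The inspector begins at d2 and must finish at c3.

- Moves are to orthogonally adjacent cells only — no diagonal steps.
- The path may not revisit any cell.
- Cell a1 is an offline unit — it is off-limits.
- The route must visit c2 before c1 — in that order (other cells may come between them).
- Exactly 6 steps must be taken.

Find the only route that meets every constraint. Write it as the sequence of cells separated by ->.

The waypoints must appear in the order c2, c1, with no cell reused.
Route from d2: left 1 to c2, up 1 to c1, left 1 to b1, down 2 to b3, right 1 to c3 — 6 moves in all.
Check: order respected (1 at step 1, 2 at step 2); 6 moves as required.

d2 -> c2 -> c1 -> b1 -> b2 -> b3 -> c3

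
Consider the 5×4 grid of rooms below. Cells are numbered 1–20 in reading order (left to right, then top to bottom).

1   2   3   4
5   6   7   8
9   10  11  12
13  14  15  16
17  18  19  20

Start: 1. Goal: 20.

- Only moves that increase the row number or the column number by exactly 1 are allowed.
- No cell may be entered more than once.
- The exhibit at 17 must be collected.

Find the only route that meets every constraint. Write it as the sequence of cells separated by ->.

Moves only go right or down, so the column and row indices never decrease.
Route from 1: down 4 to 17, right 3 to 20 — 7 moves in all.
Check: all required cells visited.

1 -> 5 -> 9 -> 13 -> 17 -> 18 -> 19 -> 20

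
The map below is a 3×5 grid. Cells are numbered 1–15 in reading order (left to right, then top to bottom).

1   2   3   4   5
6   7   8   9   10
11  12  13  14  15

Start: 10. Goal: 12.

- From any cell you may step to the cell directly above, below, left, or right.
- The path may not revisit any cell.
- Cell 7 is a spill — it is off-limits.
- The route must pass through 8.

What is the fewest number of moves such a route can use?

4

Any route passes through 8 somewhere between 10 and 12. Summing Manhattan distances along the two legs (10 → 8 → 12) gives a lower bound of 2 + 2 = 4 moves.
A route of 4 moves achieves this: 10 → 9 → 8 → 13 → 12.
Since 4 matches the lower bound, it is optimal.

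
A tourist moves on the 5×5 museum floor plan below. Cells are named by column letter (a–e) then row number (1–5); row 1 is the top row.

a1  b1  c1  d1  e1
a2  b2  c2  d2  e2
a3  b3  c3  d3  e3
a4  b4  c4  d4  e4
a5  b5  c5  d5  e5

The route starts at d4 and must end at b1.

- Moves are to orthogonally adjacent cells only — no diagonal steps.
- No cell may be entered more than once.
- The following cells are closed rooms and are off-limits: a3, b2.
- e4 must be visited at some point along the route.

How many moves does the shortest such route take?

Any route passes through e4 somewhere between d4 and b1. Summing Manhattan distances along the two legs (d4 → e4 → b1) gives a lower bound of 1 + 6 = 7 moves.
A route of 7 moves achieves this: d4 → e4 → e3 → e2 → e1 → d1 → c1 → b1.
Since 7 matches the lower bound, it is optimal.

7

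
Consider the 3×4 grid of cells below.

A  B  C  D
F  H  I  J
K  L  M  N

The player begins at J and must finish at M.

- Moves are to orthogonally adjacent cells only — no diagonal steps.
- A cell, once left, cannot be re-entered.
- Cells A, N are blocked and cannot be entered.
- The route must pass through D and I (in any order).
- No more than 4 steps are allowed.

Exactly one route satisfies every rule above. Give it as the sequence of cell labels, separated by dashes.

Any route must reach D and I and still end at M within 4 moves, so the order of the required stops is forced.
Route from J: up 1 to D, left 1 to C, down 2 to M — 4 moves in all.
Check: all required cells visited; 4 ≤ 4 moves.

J - D - C - I - M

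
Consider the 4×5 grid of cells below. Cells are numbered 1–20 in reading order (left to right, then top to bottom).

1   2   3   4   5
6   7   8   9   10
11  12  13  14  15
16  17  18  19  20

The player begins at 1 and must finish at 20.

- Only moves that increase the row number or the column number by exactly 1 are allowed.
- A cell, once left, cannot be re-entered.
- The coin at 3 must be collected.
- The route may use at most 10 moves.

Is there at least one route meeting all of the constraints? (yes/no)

One route that works: 1 → 2 → 3 → 8 → 13 → 18 → 19 → 20.

yes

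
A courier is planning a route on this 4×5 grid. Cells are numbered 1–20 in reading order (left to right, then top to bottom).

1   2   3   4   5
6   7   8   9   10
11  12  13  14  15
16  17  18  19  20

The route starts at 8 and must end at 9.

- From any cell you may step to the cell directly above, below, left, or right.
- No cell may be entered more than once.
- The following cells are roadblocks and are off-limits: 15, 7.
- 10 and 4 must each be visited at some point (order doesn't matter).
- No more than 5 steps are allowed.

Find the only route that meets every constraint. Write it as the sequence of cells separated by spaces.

Any route must reach 10 and 4 and still end at 9 within 5 moves, so the order of the required stops is forced.
Route from 8: up 1 to 3, right 2 to 5, down 1 to 10, left 1 to 9 — 5 moves in all.
Check: all required cells visited; 5 ≤ 5 moves.

8 3 4 5 10 9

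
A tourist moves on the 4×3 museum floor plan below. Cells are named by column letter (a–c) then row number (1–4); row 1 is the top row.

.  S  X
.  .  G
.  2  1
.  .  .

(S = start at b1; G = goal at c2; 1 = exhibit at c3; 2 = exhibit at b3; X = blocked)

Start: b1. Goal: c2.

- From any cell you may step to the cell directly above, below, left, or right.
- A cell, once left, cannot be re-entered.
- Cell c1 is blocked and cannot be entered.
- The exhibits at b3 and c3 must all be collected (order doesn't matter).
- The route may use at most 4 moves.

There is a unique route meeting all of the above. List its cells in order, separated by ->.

b1 -> b2 -> b3 -> c3 -> c2

The budget equals the shortest possible length, so every move has to be on a shortest route through the required cells.
Route from b1: 2× down (reaching b3), right to c3, up to c2 — 4 moves in all.
Check: all required cells visited; 4 ≤ 4 moves.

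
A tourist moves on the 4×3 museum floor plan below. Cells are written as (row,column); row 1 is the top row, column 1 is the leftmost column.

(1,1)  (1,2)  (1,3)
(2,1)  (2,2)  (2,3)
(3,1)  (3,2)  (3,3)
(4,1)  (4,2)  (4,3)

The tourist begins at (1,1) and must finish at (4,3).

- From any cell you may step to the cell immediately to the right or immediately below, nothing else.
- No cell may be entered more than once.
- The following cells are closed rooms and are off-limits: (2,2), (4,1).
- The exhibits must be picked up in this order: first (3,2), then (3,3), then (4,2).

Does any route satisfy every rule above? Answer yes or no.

no

(4,2) lies to the left of (3,3), so going from (3,3) to (4,2) would need a leftward move — but moves only go right/down, so (3,3) cannot be visited before (4,2).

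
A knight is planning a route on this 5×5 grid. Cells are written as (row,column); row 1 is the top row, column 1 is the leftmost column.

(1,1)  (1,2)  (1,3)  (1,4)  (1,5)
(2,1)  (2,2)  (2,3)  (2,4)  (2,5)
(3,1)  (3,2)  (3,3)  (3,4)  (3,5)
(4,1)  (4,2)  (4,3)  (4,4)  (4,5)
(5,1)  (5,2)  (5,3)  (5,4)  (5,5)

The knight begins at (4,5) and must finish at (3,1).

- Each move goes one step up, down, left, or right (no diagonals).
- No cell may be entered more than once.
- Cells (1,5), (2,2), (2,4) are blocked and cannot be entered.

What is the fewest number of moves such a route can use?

The Manhattan distance from (4,5) to (3,1) is |4−3| + |5−1| = 5, so at least 5 moves are needed.
A route of 5 moves achieves this: (4,5) → (3,5) → (3,4) → (3,3) → (3,2) → (3,1).
Since 5 matches the lower bound, it is optimal.

5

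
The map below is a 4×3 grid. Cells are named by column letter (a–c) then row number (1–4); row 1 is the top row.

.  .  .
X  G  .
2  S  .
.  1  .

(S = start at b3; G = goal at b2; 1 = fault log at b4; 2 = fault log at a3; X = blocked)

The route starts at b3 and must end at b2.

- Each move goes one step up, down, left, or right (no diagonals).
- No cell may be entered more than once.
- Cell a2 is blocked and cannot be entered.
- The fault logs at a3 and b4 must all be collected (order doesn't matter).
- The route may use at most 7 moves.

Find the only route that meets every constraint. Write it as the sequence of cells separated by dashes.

b3 - a3 - a4 - b4 - c4 - c3 - c2 - b2

The budget equals the shortest possible length, so every move has to be on a shortest route through the required cells.
Route from b3: left to a3, down to a4, 2× right (reaching c4), 2× up (reaching c2), left to b2 — 7 moves in all.
Check: all required cells visited; 7 ≤ 7 moves.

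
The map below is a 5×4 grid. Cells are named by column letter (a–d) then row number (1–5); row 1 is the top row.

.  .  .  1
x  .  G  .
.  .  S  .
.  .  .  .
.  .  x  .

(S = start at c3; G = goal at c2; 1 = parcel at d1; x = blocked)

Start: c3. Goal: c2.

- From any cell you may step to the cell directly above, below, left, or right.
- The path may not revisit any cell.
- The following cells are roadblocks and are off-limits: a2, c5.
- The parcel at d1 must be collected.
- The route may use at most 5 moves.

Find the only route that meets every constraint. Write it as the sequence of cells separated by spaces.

c3 d3 d2 d1 c1 c2

The budget equals the shortest possible length, so every move has to be on a shortest route through the required cells.
Route from c3: right to d3, 2× up (reaching d1), left to c1, down to c2 — 5 moves in all.
Check: all required cells visited; 5 ≤ 5 moves.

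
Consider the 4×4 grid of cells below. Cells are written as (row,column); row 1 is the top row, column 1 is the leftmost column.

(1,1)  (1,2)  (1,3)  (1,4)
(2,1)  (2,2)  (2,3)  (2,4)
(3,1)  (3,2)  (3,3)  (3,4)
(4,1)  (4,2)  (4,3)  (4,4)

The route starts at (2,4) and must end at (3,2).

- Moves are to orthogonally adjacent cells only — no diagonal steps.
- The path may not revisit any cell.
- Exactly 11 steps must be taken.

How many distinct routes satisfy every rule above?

Need simple routes of exactly 11 moves from (2,4) to (3,2) (Manhattan distance 3, so 4 moves are spent on a detour and 4 undoing it).
Branch systematically from the start, pruning whenever the remaining move budget drops below the Manhattan distance to (3,2) or differs from it in parity. Grouping the completions by first move — via (1,4): 9; via (3,4): 11; via (2,3): 6 — and summing: 9 + 11 + 6 = 26.
That gives 26 routes.

26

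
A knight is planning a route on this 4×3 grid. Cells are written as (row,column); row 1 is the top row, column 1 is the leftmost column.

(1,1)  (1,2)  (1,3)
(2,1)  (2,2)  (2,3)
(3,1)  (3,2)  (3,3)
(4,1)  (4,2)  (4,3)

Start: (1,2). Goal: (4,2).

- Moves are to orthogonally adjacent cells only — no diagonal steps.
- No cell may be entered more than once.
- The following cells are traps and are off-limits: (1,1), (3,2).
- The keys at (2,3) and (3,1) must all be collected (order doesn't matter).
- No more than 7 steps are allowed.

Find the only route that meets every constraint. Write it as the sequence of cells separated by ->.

The budget equals the shortest possible length, so every move has to be on a shortest route through the required cells.
Route from (1,2): right 1 to (1,3), down 1 to (2,3), left 2 to (2,1), down 2 to (4,1), right 1 to (4,2) — 7 moves in all.
Check: all required cells visited; 7 ≤ 7 moves.

(1,2) -> (1,3) -> (2,3) -> (2,2) -> (2,1) -> (3,1) -> (4,1) -> (4,2)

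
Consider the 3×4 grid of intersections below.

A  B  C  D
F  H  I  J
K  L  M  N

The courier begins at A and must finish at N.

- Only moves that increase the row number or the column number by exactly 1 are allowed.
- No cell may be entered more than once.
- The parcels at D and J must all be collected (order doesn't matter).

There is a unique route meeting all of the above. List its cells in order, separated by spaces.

A B C D J N

Moves only go right or down, so the column and row indices never decrease.
Route from A: 3× right (reaching D), 2× down (reaching N) — 5 moves in all.
Check: all required cells visited.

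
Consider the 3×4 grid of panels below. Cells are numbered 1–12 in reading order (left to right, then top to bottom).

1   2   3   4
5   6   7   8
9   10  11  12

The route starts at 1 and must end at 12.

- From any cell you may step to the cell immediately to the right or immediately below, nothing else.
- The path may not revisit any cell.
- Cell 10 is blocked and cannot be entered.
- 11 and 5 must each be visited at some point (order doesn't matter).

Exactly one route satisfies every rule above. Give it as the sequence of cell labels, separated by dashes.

1 - 5 - 6 - 7 - 11 - 12

Moves only go right or down, so the column and row indices never decrease.
Route from 1: down 1 to 5, right 2 to 7, down 1 to 11, right 1 to 12 — 5 moves in all.
Check: all required cells visited.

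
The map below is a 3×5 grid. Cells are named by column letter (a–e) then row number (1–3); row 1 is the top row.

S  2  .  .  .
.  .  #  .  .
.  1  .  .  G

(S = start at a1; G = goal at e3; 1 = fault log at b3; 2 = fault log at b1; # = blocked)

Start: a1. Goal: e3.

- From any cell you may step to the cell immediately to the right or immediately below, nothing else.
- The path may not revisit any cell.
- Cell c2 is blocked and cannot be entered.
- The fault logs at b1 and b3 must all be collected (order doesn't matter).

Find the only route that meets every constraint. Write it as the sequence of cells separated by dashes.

Moves only go right or down, so the column and row indices never decrease.
Route from a1: right 1 to b1, down 2 to b3, right 3 to e3 — 6 moves in all.
Check: all required cells visited.

a1 - b1 - b2 - b3 - c3 - d3 - e3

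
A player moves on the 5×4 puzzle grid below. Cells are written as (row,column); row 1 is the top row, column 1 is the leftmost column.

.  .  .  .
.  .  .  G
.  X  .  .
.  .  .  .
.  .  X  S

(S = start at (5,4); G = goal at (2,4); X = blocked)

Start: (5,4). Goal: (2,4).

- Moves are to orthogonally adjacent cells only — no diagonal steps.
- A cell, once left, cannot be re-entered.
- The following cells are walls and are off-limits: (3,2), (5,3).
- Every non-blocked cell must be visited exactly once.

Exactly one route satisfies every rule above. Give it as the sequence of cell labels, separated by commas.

(5,4), (4,4), (3,4), (3,3), (4,3), (4,2), (5,2), (5,1), (4,1), (3,1), (2,1), (1,1), (1,2), (2,2), (2,3), (1,3), (1,4), (2,4)

Need to visit all 18 open cells exactly once, starting at (5,4) and ending at (2,4).
Route from (5,4): 2× up (reaching (3,4)), left to (3,3), down to (4,3), left to (4,2), down to (5,2), left to (5,1), 4× up (reaching (1,1)), right to (1,2), down to (2,2), right to (2,3), up to (1,3), right to (1,4), down to (2,4) — 17 moves in all.
Check: all 18 open cells covered.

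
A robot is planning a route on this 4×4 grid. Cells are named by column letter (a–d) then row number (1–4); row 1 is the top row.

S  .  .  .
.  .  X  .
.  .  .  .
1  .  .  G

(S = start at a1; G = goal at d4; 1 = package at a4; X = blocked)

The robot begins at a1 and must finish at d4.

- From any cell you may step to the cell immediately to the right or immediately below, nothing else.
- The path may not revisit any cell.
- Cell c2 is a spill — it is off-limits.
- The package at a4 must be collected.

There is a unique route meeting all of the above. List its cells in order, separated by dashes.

Moves only go right or down, so the column and row indices never decrease.
Route from a1: 3× down (reaching a4), 3× right (reaching d4) — 6 moves in all.
Check: all required cells visited.

a1 - a2 - a3 - a4 - b4 - c4 - d4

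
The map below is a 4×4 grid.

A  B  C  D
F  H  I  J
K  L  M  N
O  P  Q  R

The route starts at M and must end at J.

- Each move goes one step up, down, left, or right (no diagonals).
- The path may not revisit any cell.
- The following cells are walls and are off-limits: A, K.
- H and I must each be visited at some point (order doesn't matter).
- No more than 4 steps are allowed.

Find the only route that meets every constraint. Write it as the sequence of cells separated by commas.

M, L, H, I, J

The budget equals the shortest possible length, so every move has to be on a shortest route through the required cells.
Route from M: left 1 to L, up 1 to H, right 2 to J — 4 moves in all.
Check: all required cells visited; 4 ≤ 4 moves.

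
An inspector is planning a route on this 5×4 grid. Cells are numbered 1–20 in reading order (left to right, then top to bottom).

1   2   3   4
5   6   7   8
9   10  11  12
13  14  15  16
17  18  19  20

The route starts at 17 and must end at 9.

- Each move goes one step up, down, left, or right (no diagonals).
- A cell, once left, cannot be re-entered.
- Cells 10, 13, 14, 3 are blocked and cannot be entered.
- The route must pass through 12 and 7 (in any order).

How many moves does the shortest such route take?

Any route passes through 12 and 7 in some order between 17 and 9. Summing Manhattan distances along each leg and taking the cheapest ordering (17 → 12 → 7 → 9) gives a lower bound of 5 + 2 + 3 = 10 moves.
A route of 10 moves achieves this: 17 → 18 → 19 → 15 → 11 → 12 → 8 → 7 → 6 → 5 → 9.
Since 10 matches the lower bound, it is optimal.

10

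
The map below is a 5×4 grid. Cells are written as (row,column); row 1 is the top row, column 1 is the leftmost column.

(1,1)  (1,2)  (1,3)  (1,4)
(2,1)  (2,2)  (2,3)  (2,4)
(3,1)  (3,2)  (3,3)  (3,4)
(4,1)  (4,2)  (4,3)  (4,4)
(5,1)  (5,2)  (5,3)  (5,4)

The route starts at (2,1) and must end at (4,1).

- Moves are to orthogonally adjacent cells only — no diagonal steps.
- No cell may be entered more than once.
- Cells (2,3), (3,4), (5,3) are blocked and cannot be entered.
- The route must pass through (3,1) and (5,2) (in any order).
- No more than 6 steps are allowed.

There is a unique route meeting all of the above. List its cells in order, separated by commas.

The 6-move cap with required stops at (3,1), (5,2) leaves no slack for detours.
Route from (2,1): down to (3,1), right to (3,2), 2× down (reaching (5,2)), left to (5,1), up to (4,1) — 6 moves in all.
Check: all required cells visited; 6 ≤ 6 moves.

(2,1), (3,1), (3,2), (4,2), (5,2), (5,1), (4,1)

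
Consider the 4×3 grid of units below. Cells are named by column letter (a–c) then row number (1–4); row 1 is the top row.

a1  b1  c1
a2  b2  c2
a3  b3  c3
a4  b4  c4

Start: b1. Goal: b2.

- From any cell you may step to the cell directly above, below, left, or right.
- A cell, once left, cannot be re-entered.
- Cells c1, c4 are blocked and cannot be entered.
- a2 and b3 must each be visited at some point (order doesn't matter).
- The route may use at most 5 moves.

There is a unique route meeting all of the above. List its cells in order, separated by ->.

The 5-move cap with required stops at a2, b3 leaves no slack for detours.
Route from b1: left 1 to a1, down 2 to a3, right 1 to b3, up 1 to b2 — 5 moves in all.
Check: all required cells visited; 5 ≤ 5 moves.

b1 -> a1 -> a2 -> a3 -> b3 -> b2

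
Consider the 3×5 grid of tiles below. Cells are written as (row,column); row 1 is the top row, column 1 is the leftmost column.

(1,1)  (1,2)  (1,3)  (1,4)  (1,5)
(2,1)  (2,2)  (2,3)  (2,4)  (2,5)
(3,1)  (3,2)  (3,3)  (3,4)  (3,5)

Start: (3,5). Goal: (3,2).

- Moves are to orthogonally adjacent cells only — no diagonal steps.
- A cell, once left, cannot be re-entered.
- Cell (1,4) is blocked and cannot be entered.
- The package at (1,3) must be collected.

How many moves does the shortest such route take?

Any route passes through (1,3) somewhere between (3,5) and (3,2). Summing Manhattan distances along the two legs ((3,5) → (1,3) → (3,2)) gives a lower bound of 4 + 3 = 7 moves.
A route of 7 moves achieves this: (3,5) → (2,5) → (2,4) → (2,3) → (1,3) → (1,2) → (2,2) → (3,2).
Since 7 matches the lower bound, it is optimal.

7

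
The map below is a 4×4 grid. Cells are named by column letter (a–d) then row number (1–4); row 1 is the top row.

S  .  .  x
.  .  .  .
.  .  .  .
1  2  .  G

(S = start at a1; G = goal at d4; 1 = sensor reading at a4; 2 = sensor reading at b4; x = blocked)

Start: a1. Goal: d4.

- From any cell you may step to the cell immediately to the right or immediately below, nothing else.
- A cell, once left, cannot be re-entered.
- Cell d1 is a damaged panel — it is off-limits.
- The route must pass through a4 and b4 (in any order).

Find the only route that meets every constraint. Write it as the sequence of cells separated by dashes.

a1 - a2 - a3 - a4 - b4 - c4 - d4

Moves only go right or down, so the column and row indices never decrease.
Route from a1: down 3 to a4, right 3 to d4 — 6 moves in all.
Check: all required cells visited.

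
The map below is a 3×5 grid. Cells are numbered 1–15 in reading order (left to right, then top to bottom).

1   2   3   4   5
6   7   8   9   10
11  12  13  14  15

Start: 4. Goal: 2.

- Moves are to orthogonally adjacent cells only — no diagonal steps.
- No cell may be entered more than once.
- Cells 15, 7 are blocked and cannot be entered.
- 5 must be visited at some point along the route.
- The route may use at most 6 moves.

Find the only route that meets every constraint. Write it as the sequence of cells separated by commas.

The budget equals the shortest possible length, so every move has to be on a shortest route through the required cells.
Route from 4: right 1 to 5, down 1 to 10, left 2 to 8, up 1 to 3, left 1 to 2 — 6 moves in all.
Check: all required cells visited; 6 ≤ 6 moves.

4, 5, 10, 9, 8, 3, 2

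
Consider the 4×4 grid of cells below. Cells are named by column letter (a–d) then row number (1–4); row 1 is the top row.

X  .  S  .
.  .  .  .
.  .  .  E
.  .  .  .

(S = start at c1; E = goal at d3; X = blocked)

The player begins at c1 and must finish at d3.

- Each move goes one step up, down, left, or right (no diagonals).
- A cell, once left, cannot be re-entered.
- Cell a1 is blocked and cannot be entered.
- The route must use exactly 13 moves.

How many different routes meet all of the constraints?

Need simple routes of exactly 13 moves from c1 to d3 (Manhattan distance 3, so 5 moves are spent on a detour and 5 undoing it).
Enumerating: c1 d1 d2 c2 c3 b3 b2 a2 a3 a4 b4 c4 d4 d3 | c1 d1 d2 c2 b2 a2 a3 a4 b4 b3 c3 c4 d4 d3.
That gives 2 routes.

2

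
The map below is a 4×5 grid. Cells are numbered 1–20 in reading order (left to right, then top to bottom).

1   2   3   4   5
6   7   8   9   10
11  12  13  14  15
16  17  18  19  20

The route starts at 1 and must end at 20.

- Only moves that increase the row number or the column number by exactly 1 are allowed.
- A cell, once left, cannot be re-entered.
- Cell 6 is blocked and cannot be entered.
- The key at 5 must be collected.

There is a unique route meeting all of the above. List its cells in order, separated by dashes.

Moves only go right or down, so the column and row indices never decrease.
Route from 1: right 4 to 5, down 3 to 20 — 7 moves in all.
Check: all required cells visited.

1 - 2 - 3 - 4 - 5 - 10 - 15 - 20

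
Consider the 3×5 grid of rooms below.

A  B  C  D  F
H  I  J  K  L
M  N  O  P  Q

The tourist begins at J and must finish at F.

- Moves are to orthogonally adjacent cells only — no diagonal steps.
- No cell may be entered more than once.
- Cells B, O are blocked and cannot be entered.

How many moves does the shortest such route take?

The Manhattan distance from J to F is |2−1| + |3−5| = 3, so at least 3 moves are needed.
A route of 3 moves achieves this: J → C → D → F.
Since 3 matches the lower bound, it is optimal.

3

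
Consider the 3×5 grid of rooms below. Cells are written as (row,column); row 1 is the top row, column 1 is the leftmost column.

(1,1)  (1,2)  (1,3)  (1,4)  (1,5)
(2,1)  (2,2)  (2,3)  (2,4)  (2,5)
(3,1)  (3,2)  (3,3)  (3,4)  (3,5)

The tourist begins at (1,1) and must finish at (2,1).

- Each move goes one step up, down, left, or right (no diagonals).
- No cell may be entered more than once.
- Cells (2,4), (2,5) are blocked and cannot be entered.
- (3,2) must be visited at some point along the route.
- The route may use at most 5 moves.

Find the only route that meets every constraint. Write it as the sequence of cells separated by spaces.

(1,1) (1,2) (2,2) (3,2) (3,1) (2,1)

The 5-move cap with required stops at (3,2) leaves no slack for detours.
Route from (1,1): right to (1,2), 2× down (reaching (3,2)), left to (3,1), up to (2,1) — 5 moves in all.
Check: all required cells visited; 5 ≤ 5 moves.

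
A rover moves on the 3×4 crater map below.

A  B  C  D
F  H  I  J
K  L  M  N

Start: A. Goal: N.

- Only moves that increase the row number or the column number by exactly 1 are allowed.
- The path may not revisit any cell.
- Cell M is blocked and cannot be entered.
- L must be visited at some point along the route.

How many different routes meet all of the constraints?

A right/down-only route from A to N makes exactly 2 down-moves and 3 right-moves in some order.
With no other constraints that would be C(5,2) = 10 routes.
Split at L and multiply the segment counts (each segment already excludes blocked cells): A→L: 3; L→N: 0; product = 0.
No route satisfies every constraint, so the count is 0.

0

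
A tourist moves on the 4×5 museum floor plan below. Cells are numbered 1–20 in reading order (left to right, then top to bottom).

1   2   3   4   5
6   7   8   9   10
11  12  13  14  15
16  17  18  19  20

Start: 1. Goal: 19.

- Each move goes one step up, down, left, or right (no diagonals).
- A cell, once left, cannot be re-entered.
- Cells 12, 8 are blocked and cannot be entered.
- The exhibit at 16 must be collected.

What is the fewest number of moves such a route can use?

Any route passes through 16 somewhere between 1 and 19. Summing Manhattan distances along the two legs (1 → 16 → 19) gives a lower bound of 3 + 3 = 6 moves.
A route of 6 moves achieves this: 1 → 6 → 11 → 16 → 17 → 18 → 19.
Since 6 matches the lower bound, it is optimal.

6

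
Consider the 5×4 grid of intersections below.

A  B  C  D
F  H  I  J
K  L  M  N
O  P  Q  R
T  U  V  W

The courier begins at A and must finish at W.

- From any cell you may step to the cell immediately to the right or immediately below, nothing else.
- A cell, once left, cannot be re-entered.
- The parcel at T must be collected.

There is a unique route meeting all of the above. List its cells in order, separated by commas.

A, F, K, O, T, U, V, W

Moves only go right or down, so the column and row indices never decrease.
Route from A: down 4 to T, right 3 to W — 7 moves in all.
Check: all required cells visited.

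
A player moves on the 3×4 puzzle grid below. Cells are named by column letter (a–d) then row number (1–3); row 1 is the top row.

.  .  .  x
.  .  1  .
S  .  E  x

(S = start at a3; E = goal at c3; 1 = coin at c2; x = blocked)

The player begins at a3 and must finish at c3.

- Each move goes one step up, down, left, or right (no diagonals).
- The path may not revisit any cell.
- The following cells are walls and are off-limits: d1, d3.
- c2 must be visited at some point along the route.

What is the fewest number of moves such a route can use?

Any route passes through c2 somewhere between a3 and c3. Summing Manhattan distances along the two legs (a3 → c2 → c3) gives a lower bound of 3 + 1 = 4 moves.
A route of 4 moves achieves this: a3 → a2 → b2 → c2 → c3.
Since 4 matches the lower bound, it is optimal.

4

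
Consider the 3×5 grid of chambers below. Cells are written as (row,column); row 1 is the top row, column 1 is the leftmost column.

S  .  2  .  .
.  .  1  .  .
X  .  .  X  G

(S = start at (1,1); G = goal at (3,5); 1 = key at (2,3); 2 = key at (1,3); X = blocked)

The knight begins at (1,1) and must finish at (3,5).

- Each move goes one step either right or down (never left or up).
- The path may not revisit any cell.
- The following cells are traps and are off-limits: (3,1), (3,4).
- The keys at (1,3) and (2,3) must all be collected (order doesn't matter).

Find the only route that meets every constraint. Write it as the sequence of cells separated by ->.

(1,1) -> (1,2) -> (1,3) -> (2,3) -> (2,4) -> (2,5) -> (3,5)

Moves only go right or down, so the column and row indices never decrease.
Route from (1,1): 2× right (reaching (1,3)), down to (2,3), 2× right (reaching (2,5)), down to (3,5) — 6 moves in all.
Check: all required cells visited.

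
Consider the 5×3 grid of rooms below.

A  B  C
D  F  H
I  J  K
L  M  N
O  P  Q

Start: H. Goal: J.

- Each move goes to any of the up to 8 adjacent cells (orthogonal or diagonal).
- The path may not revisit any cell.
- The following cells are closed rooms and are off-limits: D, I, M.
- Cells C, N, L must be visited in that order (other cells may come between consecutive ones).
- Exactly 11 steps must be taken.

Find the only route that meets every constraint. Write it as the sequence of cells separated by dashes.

The waypoints must appear in the order C, N, L, with no cell reused.
Route from H: up 1 to C, left 2 to A, down-right 2 to K, down 2 to Q, left 2 to O, up 1 to L, up-right 1 to J — 11 moves in all.
Check: order respected (C at step 1, N at step 6, L at step 10); 11 moves as required.

H - C - B - A - F - K - N - Q - P - O - L - J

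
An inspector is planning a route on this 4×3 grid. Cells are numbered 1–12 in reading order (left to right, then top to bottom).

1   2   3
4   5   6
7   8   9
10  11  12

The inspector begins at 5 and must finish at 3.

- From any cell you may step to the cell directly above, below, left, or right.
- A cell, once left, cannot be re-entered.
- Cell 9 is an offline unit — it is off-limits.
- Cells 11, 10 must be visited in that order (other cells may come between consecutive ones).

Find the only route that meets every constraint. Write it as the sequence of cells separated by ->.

The waypoints must appear in the order 11, 10, with no cell reused.
Route from 5: 2× down (reaching 11), left to 10, 3× up (reaching 1), 2× right (reaching 3) — 8 moves in all.
Check: order respected (11 at step 2, 10 at step 3).

5 -> 8 -> 11 -> 10 -> 7 -> 4 -> 1 -> 2 -> 3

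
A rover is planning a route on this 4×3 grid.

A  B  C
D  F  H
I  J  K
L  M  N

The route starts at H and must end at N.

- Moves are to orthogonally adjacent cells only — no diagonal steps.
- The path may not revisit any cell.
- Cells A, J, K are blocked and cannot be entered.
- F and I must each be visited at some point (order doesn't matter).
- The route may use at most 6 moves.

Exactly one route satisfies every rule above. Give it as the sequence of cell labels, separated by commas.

H, F, D, I, L, M, N

The 6-move cap with required stops at F, I leaves no slack for detours.
Route from H: left 2 to D, down 2 to L, right 2 to N — 6 moves in all.
Check: all required cells visited; 6 ≤ 6 moves.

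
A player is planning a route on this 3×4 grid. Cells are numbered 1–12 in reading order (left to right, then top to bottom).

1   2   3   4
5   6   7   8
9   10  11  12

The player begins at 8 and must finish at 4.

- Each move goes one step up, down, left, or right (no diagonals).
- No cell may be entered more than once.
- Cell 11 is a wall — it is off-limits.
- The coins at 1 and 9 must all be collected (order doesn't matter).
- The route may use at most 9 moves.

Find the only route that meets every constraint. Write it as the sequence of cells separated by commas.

8, 7, 6, 10, 9, 5, 1, 2, 3, 4

The 9-move cap with required stops at 1, 9 leaves no slack for detours.
Route from 8: 2× left (reaching 6), down to 10, left to 9, 2× up (reaching 1), 3× right (reaching 4) — 9 moves in all.
Check: all required cells visited; 9 ≤ 9 moves.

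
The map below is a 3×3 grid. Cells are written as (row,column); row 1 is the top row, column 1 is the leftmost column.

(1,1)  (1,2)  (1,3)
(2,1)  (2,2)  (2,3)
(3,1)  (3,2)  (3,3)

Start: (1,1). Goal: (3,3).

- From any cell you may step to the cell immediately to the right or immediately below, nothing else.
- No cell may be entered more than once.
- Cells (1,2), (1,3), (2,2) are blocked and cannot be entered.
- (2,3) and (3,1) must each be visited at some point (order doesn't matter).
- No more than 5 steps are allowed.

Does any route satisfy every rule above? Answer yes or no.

no

(3,1) is below but to the left of (2,3): going (2,3) → (3,1) would need a leftward move and (3,1) → (2,3) an upward move, so no right/down-only route can visit both required cells.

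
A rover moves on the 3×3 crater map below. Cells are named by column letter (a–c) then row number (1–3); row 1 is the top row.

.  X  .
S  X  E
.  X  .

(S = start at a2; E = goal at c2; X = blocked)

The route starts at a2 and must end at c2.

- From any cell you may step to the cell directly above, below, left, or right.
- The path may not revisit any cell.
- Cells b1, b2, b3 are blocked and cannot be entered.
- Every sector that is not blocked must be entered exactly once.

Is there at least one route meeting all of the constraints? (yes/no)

Cell a1 has only one open neighbour but is neither the start nor the goal, so a Hamiltonian route would have to both enter and leave it through the same neighbour — impossible without revisiting.

no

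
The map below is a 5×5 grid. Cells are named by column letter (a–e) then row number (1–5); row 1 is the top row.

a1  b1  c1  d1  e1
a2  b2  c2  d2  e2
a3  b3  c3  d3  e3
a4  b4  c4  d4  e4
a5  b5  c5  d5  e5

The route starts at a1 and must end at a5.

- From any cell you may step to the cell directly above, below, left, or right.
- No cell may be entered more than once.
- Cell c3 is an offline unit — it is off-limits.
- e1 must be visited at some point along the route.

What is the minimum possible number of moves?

Any route passes through e1 somewhere between a1 and a5. Summing Manhattan distances along the two legs (a1 → e1 → a5) gives a lower bound of 4 + 8 = 12 moves.
A route of 12 moves achieves this: a1 → b1 → c1 → d1 → e1 → e2 → e3 → e4 → e5 → d5 → c5 → b5 → a5.
Since 12 matches the lower bound, it is optimal.

12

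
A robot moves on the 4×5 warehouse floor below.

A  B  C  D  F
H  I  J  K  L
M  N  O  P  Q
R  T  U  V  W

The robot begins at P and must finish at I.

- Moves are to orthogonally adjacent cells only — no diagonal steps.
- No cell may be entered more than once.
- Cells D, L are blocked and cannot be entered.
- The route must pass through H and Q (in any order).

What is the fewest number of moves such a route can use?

Any route passes through H and Q in some order between P and I. Summing Manhattan distances along each leg and taking the cheapest ordering (P → Q → H → I) gives a lower bound of 1 + 5 + 1 = 7 moves.
The shortest route satisfying every rule uses 9 moves: P → Q → W → V → U → O → N → M → H → I.
The no-revisit rule (legs can't share cells) pushes the minimum above the 7-move bound; an exhaustive check rules out every length from 7 to 8, leaving 9 as the minimum.

9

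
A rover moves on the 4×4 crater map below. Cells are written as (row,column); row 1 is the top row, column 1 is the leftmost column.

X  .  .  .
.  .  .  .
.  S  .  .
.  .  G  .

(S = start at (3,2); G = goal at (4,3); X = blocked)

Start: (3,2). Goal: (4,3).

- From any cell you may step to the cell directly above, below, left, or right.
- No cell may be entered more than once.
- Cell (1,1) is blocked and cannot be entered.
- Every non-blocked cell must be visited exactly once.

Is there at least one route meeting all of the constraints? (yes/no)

One route that works: (3,2) → (4,2) → (4,1) → (3,1) → (2,1) → (2,2) → (1,2) → (1,3) → (1,4) → (2,4) → (2,3) → (3,3) → (3,4) → (4,4) → (4,3).

yes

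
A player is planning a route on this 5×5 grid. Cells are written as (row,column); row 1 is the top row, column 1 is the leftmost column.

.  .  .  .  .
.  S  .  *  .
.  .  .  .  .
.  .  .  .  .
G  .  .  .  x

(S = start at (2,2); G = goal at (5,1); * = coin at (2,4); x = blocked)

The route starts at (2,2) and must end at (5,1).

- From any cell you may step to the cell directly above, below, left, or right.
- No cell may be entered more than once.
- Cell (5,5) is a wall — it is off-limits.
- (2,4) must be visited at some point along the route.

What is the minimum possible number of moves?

8

Any route passes through (2,4) somewhere between (2,2) and (5,1). Summing Manhattan distances along the two legs ((2,2) → (2,4) → (5,1)) gives a lower bound of 2 + 6 = 8 moves.
A route of 8 moves achieves this: (2,2) → (2,3) → (2,4) → (3,4) → (4,4) → (5,4) → (5,3) → (5,2) → (5,1).
Since 8 matches the lower bound, it is optimal.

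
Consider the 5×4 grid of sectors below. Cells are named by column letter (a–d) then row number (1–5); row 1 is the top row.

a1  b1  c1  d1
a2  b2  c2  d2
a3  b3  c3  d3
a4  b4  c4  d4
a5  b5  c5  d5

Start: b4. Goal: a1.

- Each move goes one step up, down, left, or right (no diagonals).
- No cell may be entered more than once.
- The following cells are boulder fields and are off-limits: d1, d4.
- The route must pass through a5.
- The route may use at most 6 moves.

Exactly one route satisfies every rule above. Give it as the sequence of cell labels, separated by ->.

b4 -> b5 -> a5 -> a4 -> a3 -> a2 -> a1

The budget equals the shortest possible length, so every move has to be on a shortest route through the required cells.
Route from b4: down 1 to b5, left 1 to a5, up 4 to a1 — 6 moves in all.
Check: all required cells visited; 6 ≤ 6 moves.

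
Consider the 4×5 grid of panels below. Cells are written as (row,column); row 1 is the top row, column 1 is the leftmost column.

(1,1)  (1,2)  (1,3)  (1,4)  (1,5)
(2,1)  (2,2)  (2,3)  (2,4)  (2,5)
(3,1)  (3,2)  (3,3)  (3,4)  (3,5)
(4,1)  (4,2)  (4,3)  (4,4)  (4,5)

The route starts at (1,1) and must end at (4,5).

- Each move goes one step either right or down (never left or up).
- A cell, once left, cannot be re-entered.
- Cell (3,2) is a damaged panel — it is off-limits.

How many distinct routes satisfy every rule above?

A right/down-only route from (1,1) to (4,5) makes exactly 3 down-moves and 4 right-moves in some order.
With no other constraints that would be C(7,3) = 35 routes.
Subtract routes through each blocked cell (inclusion–exclusion for overlaps): − through (3,2): 12 → 23.
That gives 23 routes.

23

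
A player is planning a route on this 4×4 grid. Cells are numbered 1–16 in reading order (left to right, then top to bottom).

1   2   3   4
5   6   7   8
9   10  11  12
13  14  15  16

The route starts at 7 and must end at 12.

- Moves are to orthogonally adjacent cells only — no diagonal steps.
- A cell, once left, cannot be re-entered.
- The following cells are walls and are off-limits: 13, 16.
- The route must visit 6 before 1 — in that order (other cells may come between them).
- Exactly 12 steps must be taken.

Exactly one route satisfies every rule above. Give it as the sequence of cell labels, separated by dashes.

7 - 11 - 15 - 14 - 10 - 6 - 5 - 1 - 2 - 3 - 4 - 8 - 12

The waypoints must appear in the order 6, 1, with no cell reused.
Route from 7: 2× down (reaching 15), left to 14, 2× up (reaching 6), left to 5, up to 1, 3× right (reaching 4), 2× down (reaching 12) — 12 moves in all.
Check: order respected (6 at step 5, 1 at step 7); 12 moves as required.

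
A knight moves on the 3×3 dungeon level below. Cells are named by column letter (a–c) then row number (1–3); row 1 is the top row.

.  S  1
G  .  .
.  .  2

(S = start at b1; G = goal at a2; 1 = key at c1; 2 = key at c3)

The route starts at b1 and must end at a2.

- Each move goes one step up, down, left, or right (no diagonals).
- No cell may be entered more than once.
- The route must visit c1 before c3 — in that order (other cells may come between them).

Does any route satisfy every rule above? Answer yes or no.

yes

One route that works: b1 → c1 → c2 → c3 → b3 → b2 → a2.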